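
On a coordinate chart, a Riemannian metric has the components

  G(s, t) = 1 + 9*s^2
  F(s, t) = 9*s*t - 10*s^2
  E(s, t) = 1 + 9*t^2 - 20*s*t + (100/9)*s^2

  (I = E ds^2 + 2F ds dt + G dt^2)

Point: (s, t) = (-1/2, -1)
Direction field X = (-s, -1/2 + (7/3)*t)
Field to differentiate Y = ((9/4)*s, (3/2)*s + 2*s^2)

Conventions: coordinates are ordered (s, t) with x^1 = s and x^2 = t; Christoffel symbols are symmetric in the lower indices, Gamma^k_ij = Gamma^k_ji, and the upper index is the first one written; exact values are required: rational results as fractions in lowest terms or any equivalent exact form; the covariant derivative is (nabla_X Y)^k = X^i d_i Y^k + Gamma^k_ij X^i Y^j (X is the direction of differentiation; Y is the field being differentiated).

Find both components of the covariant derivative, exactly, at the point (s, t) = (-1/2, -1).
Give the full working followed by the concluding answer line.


E = 25/9, F = 2, G = 13/4 at the point
E_s = 80/9, E_t = -8, F_s = 1, F_t = -9/2, G_s = -9, G_t = 0
EG - F^2 = 181/36;  g^inv = (36/181) * [[13/4, -2], [-2, 25/9]]
first-kind symbols [ij,l] = (1/2)(d_i g_jl + d_j g_il - d_l g_ij): [ss,s] = E_s/2 = 40/9, [ss,t] = F_s - E_t/2 = 5, [st,s] = E_t/2 = -4, [st,t] = G_s/2 = -9/2, [tt,s] = F_t - G_s/2 = 0, [tt,t] = G_t/2 = 0
Gamma^s_ij = (G*[ij,s] - F*[ij,t])/(EG - F^2), Gamma^t_ij = (E*[ij,t] - F*[ij,s])/(EG - F^2)
Gamma_sss = 160/181, Gamma_sst = -144/181, Gamma_stt = 0, Gamma_tss = 180/181, Gamma_tst = -162/181, Gamma_ttt = 0
X = (1/2, -17/6), Y = (-9/8, -1/4) at the point

Answer: (nabla_X Y)^s = -2619/1448, (nabla_X Y)^t = -5141/1448


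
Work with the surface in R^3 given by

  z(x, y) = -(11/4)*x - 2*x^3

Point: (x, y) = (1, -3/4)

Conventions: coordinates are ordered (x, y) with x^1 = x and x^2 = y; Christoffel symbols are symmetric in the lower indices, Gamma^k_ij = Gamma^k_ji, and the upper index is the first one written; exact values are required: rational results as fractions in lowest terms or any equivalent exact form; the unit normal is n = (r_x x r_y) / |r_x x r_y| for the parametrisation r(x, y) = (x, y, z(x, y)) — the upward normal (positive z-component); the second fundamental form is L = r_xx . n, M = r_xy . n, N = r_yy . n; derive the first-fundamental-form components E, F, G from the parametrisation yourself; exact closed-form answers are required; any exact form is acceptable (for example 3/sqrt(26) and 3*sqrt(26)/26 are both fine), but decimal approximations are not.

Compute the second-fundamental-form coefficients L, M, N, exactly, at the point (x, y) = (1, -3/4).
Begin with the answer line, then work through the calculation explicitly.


Answer: L = -48*sqrt(1241)/1241, M = 0, N = 0

z_x = -35/4, z_y = 0, z_xx = -12, z_xy = 0, z_yy = 0
E = 1241/16, F = 0, G = 1; answer radicand W^2 = 1241/16
unnormalised second-form numerators: l = -12, m = 0, n = 0; L = l/sqrt(1241/16), and similarly M = m/sqrt(W^2), N = n/sqrt(W^2)


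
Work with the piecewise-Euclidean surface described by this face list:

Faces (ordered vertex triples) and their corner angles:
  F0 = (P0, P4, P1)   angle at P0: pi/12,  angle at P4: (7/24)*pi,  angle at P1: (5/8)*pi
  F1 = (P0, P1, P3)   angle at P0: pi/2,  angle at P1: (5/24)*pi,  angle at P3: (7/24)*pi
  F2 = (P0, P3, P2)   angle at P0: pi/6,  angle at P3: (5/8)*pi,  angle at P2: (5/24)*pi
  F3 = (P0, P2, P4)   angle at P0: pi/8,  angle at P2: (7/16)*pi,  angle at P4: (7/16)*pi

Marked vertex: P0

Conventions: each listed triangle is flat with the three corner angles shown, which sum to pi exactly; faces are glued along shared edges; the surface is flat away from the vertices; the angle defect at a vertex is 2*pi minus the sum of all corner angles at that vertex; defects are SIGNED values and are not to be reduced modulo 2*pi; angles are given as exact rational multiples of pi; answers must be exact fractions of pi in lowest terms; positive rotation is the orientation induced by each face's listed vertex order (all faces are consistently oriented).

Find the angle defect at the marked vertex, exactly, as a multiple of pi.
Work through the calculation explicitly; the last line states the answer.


Sum of corner angles at P0: (7/8)*pi
defect = 2*pi - (7/8)*pi

Answer: defect(P0) = (9/8)*pi


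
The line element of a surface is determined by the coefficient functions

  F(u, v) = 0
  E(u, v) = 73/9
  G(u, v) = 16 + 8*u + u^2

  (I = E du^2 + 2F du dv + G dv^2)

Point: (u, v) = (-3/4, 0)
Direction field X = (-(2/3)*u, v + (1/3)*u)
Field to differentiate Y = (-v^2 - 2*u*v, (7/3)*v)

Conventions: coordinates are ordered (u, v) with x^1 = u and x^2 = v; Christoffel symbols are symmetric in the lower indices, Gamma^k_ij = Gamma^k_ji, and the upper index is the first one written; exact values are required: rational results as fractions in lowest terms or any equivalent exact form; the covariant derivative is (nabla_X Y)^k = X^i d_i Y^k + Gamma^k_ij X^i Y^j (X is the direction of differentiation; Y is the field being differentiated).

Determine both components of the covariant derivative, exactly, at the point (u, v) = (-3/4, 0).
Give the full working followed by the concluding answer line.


E = 73/9, F = 0, G = 169/16 at the point
E_u = 0, E_v = 0, F_u = 0, F_v = 0, G_u = 13/2, G_v = 0
EG - F^2 = 12337/144;  g^inv = (144/12337) * [[169/16, 0], [0, 73/9]]
first-kind symbols [ij,l] = (1/2)(d_i g_jl + d_j g_il - d_l g_ij): [uu,u] = E_u/2 = 0, [uu,v] = F_u - E_v/2 = 0, [uv,u] = E_v/2 = 0, [uv,v] = G_u/2 = 13/4, [vv,u] = F_v - G_u/2 = -13/4, [vv,v] = G_v/2 = 0
Gamma^u_ij = (G*[ij,u] - F*[ij,v])/(EG - F^2), Gamma^v_ij = (E*[ij,v] - F*[ij,u])/(EG - F^2)
Gamma_uuu = 0, Gamma_uuv = 0, Gamma_uvv = -117/292, Gamma_vuu = 0, Gamma_vuv = 4/13, Gamma_vvv = 0
X = (1/2, -1/4), Y = (0, 0) at the point

Answer: (nabla_X Y)^u = -3/8, (nabla_X Y)^v = -7/12


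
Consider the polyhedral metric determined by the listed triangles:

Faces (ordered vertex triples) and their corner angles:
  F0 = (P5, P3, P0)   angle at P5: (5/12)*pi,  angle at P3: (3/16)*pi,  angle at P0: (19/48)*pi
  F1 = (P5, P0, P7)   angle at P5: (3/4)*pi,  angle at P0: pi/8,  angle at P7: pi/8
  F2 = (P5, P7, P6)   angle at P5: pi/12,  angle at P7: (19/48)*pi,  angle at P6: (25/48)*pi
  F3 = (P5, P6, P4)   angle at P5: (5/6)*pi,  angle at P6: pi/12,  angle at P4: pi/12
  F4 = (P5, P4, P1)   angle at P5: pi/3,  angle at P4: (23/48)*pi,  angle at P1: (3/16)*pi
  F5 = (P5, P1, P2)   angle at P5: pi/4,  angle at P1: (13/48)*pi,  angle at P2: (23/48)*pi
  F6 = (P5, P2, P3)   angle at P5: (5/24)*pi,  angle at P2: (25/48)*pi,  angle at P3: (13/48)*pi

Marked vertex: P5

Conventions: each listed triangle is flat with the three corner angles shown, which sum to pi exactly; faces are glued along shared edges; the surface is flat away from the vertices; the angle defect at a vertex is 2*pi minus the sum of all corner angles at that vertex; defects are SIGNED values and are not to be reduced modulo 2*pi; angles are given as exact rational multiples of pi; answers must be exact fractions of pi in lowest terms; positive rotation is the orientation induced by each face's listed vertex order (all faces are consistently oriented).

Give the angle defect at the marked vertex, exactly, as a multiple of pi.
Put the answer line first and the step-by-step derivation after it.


Answer: defect(P5) = (-7/8)*pi

Sum of corner angles at P5: (23/8)*pi
defect = 2*pi - (23/8)*pi


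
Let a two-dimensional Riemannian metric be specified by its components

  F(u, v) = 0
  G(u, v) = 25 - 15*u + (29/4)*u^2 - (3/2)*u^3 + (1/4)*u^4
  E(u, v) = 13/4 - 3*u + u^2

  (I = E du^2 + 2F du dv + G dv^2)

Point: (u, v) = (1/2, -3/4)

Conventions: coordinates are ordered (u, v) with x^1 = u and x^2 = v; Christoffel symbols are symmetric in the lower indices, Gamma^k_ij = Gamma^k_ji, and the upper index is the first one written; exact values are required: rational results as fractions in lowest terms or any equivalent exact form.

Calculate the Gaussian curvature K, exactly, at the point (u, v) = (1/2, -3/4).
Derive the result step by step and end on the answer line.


E = 2, F = 0, G = 1225/64, EG - F^2 = 1225/32 at the point
E_u = -2, E_v = 0, F_u = 0, F_v = 0, G_u = -35/4, G_v = 0
E_vv = 0, F_uv = 0, G_uu = 43/4
By Brioschi, K is (det M1 - det M2) divided by (EG - F^2) squared.
M1 = [[-E_vv/2 + F_uv - G_uu/2, E_u/2, F_u - E_v/2], [F_v - G_u/2, E, F], [G_v/2, F, G]] = [[-43/8, -1, 0], [35/8, 2, 0], [0, 0, 1225/64]]; det M1 = -62475/512
M2 = [[0, E_v/2, G_u/2], [E_v/2, E, F], [G_u/2, F, G]] = [[0, 0, -35/8], [0, 2, 0], [-35/8, 0, 1225/64]]; det M2 = -1225/32
det M1 - det M2 = -42875/512; K = -42875/512 / (1225/32)^2 = -2/35

Answer: K = -2/35


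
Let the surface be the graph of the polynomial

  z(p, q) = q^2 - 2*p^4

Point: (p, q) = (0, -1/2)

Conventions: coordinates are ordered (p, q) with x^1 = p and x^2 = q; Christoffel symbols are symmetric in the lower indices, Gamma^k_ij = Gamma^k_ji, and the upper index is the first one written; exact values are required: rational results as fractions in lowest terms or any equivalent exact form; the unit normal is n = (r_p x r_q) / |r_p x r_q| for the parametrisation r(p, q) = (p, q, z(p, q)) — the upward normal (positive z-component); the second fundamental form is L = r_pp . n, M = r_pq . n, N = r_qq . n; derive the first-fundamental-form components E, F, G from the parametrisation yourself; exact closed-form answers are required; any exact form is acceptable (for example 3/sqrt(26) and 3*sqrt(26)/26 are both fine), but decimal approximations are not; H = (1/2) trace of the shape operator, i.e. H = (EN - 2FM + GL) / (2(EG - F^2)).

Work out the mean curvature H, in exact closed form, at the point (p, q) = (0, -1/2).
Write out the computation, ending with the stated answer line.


z_p = 0, z_q = -1, z_pp = 0, z_pq = 0, z_qq = 2
E = 1, F = 0, G = 2; answer radicand W^2 = 2
unnormalised second-form numerators: l = 0, m = 0, n = 2; L = l/sqrt(2), and similarly M = m/sqrt(W^2), N = n/sqrt(W^2)
H = (E*n - 2*F*m + G*l) / (2*(EG - F^2)*sqrt(W^2)); E*n - 2*F*m + G*l = 2, EG - F^2 = 2, so H = (1/2)/sqrt(2)

Answer: H = sqrt(2)/4


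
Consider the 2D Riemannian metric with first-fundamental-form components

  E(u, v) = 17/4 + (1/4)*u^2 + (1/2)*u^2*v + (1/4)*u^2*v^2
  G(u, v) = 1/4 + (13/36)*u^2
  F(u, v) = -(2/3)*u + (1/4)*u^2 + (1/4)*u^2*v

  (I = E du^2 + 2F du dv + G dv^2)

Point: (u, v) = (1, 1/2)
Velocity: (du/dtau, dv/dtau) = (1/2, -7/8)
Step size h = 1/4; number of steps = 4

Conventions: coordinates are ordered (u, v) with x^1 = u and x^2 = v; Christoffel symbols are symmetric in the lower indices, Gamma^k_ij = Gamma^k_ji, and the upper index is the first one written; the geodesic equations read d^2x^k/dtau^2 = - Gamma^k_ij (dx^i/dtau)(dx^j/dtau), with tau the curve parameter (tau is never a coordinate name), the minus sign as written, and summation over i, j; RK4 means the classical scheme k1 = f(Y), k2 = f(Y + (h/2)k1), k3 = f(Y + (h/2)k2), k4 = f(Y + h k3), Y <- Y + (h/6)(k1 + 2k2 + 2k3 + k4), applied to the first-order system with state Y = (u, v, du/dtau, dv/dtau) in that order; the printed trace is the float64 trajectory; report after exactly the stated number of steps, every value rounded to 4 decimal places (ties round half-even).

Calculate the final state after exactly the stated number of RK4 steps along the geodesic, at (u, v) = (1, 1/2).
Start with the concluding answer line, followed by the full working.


Answer: u = 1.5432, v = -0.0852, du/dtau = 0.5802, dv/dtau = -0.3464

f(Y) = (du/dtau, dv/dtau, -Gamma^u_ij Y'^i Y'^j, -Gamma^v_ij Y'^i Y'^j) with the Gammas evaluated at the stage position; h = 0.250000; intermediate values shown to 6 dp
step 0: u = 1.0000, v = 0.5000, du/dtau = 0.5000, dv/dtau = -0.8750
step 1:
  k1: at (u, v) = (1.000000, 0.500000), (du/dtau, dv/dtau) = (0.500000, -0.875000); Gamma_uuu = 0.090578, Gamma_uuv = 0.117123, Gamma_uvv = -0.023776, Gamma_vuu = -0.434043, Gamma_vuv = 0.646809, Gamma_vvv = -0.011348; k1 = (0.500000, -0.875000, 0.098041, 0.683156)
  k2: at (u, v) = (1.062500, 0.390625), (du/dtau, dv/dtau) = (0.512255, -0.789605); Gamma_uuu = 0.077477, Gamma_uuv = 0.124190, Gamma_uvv = -0.021846, Gamma_vuu = -0.449923, Gamma_vuv = 0.643048, Gamma_vvv = -0.010492; k2 = (0.512255, -0.789605, 0.093754, 0.644803)
  k3: at (u, v) = (1.064032, 0.401299), (du/dtau, dv/dtau) = (0.511719, -0.794400); Gamma_uuu = 0.079767, Gamma_uuv = 0.124322, Gamma_uvv = -0.021728, Gamma_vuu = -0.444469, Gamma_vuv = 0.642212, Gamma_vvv = -0.010313; k3 = (0.511719, -0.794400, 0.093900, 0.645026)
  k4: at (u, v) = (1.127930, 0.301400), (du/dtau, dv/dtau) = (0.523475, -0.713743); Gamma_uuu = 0.067509, Gamma_uuv = 0.131386, Gamma_uvv = -0.019287, Gamma_vuu = -0.456462, Gamma_vuv = 0.636751, Gamma_vvv = -0.009190; k4 = (0.523475, -0.713743, 0.089504, 0.605579)
  Y <- Y + (h/6)(k1 + 2k2 + 2k3 + k4): u = 1.1280, v = 0.3018, du/dtau = 0.5235, dv/dtau = -0.7138
step 2:
  k1: at (u, v) = (1.127976, 0.301802), (du/dtau, dv/dtau) = (0.523452, -0.713817); Gamma_uuu = 0.067595, Gamma_uuv = 0.131389, Gamma_uvv = -0.019283, Gamma_vuu = -0.456276, Gamma_vuv = 0.636719, Gamma_vvv = -0.009184; k1 = (0.523452, -0.713817, 0.089491, 0.605519)
  k2: at (u, v) = (1.193408, 0.212575), (du/dtau, dv/dtau) = (0.534639, -0.638127); Gamma_uuu = 0.056565, Gamma_uuv = 0.138449, Gamma_uvv = -0.016281, Gamma_vuu = -0.463535, Gamma_vuv = 0.629763, Gamma_vvv = -0.007751; k2 = (0.534639, -0.638127, 0.084930, 0.565361)
  k3: at (u, v) = (1.194806, 0.222036), (du/dtau, dv/dtau) = (0.534068, -0.643147); Gamma_uuu = 0.058652, Gamma_uuv = 0.138570, Gamma_uvv = -0.016164, Gamma_vuu = -0.459320, Gamma_vuv = 0.628862, Gamma_vvv = -0.007610; k3 = (0.534068, -0.643147, 0.085150, 0.566168)
  k4: at (u, v) = (1.261493, 0.141015), (du/dtau, dv/dtau) = (0.544740, -0.572275); Gamma_uuu = 0.048497, Gamma_uuv = 0.145597, Gamma_uvv = -0.012581, Gamma_vuu = -0.463400, Gamma_vuv = 0.620732, Gamma_vvv = -0.005905; k4 = (0.544740, -0.572275, 0.080506, 0.526459)
  Y <- Y + (h/6)(k1 + 2k2 + 2k3 + k4): u = 1.2615, v = 0.1414, du/dtau = 0.5447, dv/dtau = -0.5724
step 3:
  k1: at (u, v) = (1.261543, 0.141442), (du/dtau, dv/dtau) = (0.544709, -0.572357); Gamma_uuu = 0.048591, Gamma_uuv = 0.145601, Gamma_uvv = -0.012576, Gamma_vuu = -0.463229, Gamma_vuv = 0.620691, Gamma_vvv = -0.005900; k1 = (0.544709, -0.572357, 0.080490, 0.526400)
  k2: at (u, v) = (1.329632, 0.069897), (du/dtau, dv/dtau) = (0.554770, -0.506557); Gamma_uuu = 0.039697, Gamma_uuv = 0.152599, Gamma_uvv = -0.008363, Gamma_vuu = -0.463566, Gamma_vuv = 0.611484, Gamma_vvv = -0.003893; k2 = (0.554770, -0.506557, 0.075696, 0.487352)
  k3: at (u, v) = (1.330889, 0.078122), (du/dtau, dv/dtau) = (0.554171, -0.511438); Gamma_uuu = 0.041562, Gamma_uuv = 0.152718, Gamma_uvv = -0.008257, Gamma_vuu = -0.460433, Gamma_vuv = 0.610584, Gamma_vvv = -0.003804; k3 = (0.554171, -0.511438, 0.075964, 0.488505)
  k4: at (u, v) = (1.400086, 0.013582), (du/dtau, dv/dtau) = (0.563700, -0.450231); Gamma_uuu = 0.033528, Gamma_uuv = 0.159671, Gamma_uvv = -0.003409, Gamma_vuu = -0.458510, Gamma_vuv = 0.600618, Gamma_vvv = -0.001554; k4 = (0.563700, -0.450231, 0.071085, 0.450878)
  Y <- Y + (h/6)(k1 + 2k2 + 2k3 + k4): u = 1.4001, v = 0.0140, du/dtau = 0.5637, dv/dtau = -0.4503
step 4:
  k1: at (u, v) = (1.400138, 0.014001), (du/dtau, dv/dtau) = (0.563663, -0.450316); Gamma_uuu = 0.033623, Gamma_uuv = 0.159676, Gamma_uvv = -0.003405, Gamma_vuu = -0.458368, Gamma_vuv = 0.600572, Gamma_vvv = -0.001551; k1 = (0.563663, -0.450316, 0.071068, 0.450827)
  k2: at (u, v) = (1.470596, -0.042288), (du/dtau, dv/dtau) = (0.572546, -0.393962); Gamma_uuu = 0.026819, Gamma_uuv = 0.166600, Gamma_uvv = 0.002119, Gamma_vuu = -0.453807, Gamma_vuv = 0.589856, Gamma_vvv = 0.000951; k2 = (0.572546, -0.393962, 0.066037, 0.414713)
  k3: at (u, v) = (1.471707, -0.035244), (du/dtau, dv/dtau) = (0.571917, -0.398477); Gamma_uuu = 0.028459, Gamma_uuv = 0.166723, Gamma_uvv = 0.002204, Gamma_vuu = -0.451576, Gamma_vuv = 0.589003, Gamma_vvv = 0.000980; k3 = (0.571917, -0.398477, 0.066332, 0.416013)
  k4: at (u, v) = (1.543118, -0.085618), (du/dtau, dv/dtau) = (0.580246, -0.346313); Gamma_uuu = 0.022468, Gamma_uuv = 0.173609, Gamma_uvv = 0.008391, Gamma_vuu = -0.445649, Gamma_vuv = 0.577840, Gamma_vvv = 0.003662; k4 = (0.580246, -0.346313, 0.061201, 0.381834)
  Y <- Y + (h/6)(k1 + 2k2 + 2k3 + k4): u = 1.5432, v = -0.0852, du/dtau = 0.5802, dv/dtau = -0.3464


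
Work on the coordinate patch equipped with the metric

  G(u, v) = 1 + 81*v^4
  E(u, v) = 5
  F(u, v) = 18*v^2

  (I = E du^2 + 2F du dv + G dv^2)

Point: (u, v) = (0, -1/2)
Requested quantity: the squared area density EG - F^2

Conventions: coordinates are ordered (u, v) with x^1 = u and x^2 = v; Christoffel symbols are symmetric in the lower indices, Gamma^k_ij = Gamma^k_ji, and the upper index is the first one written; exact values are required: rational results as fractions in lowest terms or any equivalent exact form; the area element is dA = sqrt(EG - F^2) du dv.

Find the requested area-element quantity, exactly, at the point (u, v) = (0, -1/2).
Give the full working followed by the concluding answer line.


E = 5, F = 9/2, G = 97/16; EG - F^2 = 161/16

Answer: EG - F^2 = 161/16


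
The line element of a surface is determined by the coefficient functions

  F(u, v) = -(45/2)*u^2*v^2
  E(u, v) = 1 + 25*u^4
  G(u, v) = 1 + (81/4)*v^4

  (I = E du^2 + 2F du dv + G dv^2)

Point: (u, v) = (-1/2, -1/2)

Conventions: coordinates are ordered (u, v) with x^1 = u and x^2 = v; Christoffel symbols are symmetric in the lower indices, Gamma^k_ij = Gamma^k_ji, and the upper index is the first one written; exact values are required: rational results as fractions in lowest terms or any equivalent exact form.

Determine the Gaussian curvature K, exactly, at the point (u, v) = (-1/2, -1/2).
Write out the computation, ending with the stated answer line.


E = 41/16, F = -45/32, G = 145/64, EG - F^2 = 245/64 at the point
E_u = -25/2, E_v = 0, F_u = 45/8, F_v = 45/8, G_u = 0, G_v = -81/8
E_vv = 0, F_uv = -45/2, G_uu = 0
Brioschi: K = (det M1 - det M2) / (EG - F^2)^2 with the standard first/second-derivative matrices M1, M2.
M1 = [[-E_vv/2 + F_uv - G_uu/2, E_u/2, F_u - E_v/2], [F_v - G_u/2, E, F], [G_v/2, F, G]] = [[-45/2, -25/4, 45/8], [45/8, 41/16, -45/32], [-81/16, -45/32, 145/64]]; det M1 = -45/2
M2 = [[0, E_v/2, G_u/2], [E_v/2, E, F], [G_u/2, F, G]] = [[0, 0, 0], [0, 41/16, -45/32], [0, -45/32, 145/64]]; det M2 = 0
det M1 - det M2 = -45/2; K = -45/2 / (245/64)^2 = -18432/12005

Answer: K = -18432/12005


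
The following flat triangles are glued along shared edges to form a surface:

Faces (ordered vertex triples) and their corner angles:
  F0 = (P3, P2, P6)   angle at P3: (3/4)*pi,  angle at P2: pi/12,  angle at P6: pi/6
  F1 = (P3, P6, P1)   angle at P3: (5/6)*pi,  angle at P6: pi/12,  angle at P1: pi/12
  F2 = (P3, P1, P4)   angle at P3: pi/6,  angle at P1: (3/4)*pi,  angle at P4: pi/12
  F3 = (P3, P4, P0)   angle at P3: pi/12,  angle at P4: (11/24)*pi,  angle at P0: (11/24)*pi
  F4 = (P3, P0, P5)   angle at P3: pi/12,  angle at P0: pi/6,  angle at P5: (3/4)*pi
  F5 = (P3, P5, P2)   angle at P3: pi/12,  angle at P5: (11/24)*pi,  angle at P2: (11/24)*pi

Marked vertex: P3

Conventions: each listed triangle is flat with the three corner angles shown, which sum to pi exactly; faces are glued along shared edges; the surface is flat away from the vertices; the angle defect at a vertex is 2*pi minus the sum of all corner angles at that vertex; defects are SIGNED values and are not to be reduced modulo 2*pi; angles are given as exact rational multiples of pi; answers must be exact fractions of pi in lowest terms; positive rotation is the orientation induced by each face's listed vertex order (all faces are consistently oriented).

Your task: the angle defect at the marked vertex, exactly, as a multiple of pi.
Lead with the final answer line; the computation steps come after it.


Answer: defect(P3) = 0

Sum of corner angles at P3: 2*pi
defect = 2*pi - 2*pi


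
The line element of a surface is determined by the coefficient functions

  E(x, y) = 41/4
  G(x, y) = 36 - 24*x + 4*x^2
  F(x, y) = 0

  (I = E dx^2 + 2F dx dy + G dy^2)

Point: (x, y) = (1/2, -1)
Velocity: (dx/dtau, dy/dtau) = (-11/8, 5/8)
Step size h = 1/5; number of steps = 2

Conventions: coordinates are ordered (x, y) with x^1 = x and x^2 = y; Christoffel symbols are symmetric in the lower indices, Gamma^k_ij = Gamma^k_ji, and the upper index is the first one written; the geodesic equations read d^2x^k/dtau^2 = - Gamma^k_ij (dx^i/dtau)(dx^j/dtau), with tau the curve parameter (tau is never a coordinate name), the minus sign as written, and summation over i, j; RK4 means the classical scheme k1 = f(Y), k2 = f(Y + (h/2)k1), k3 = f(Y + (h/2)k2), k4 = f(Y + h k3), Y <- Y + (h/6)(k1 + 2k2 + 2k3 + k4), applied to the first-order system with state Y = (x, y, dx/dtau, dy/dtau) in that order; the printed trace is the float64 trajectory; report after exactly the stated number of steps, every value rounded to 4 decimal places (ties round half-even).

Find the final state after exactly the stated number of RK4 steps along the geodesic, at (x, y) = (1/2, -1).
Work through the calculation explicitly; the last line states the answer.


f(Y) = (dx/dtau, dy/dtau, -Gamma^x_ij Y'^i Y'^j, -Gamma^y_ij Y'^i Y'^j) with the Gammas evaluated at the stage position; h = 0.200000; intermediate values shown to 6 dp
step 0: x = 0.5000, y = -1.0000, dx/dtau = -1.3750, dy/dtau = 0.6250
step 1:
  k1: at (x, y) = (0.500000, -1.000000), (dx/dtau, dy/dtau) = (-1.375000, 0.625000); Gamma_xxx = 0.000000, Gamma_xxy = 0.000000, Gamma_xyy = 0.975610, Gamma_yxx = 0.000000, Gamma_yxy = -0.400000, Gamma_yyy = 0.000000; k1 = (-1.375000, 0.625000, -0.381098, -0.687500)
  k2: at (x, y) = (0.362500, -0.937500), (dx/dtau, dy/dtau) = (-1.413110, 0.556250); Gamma_xxx = 0.000000, Gamma_xxy = 0.000000, Gamma_xyy = 1.029268, Gamma_yxx = 0.000000, Gamma_yxy = -0.379147, Gamma_yyy = 0.000000; k2 = (-1.413110, 0.556250, -0.318470, -0.596051)
  k3: at (x, y) = (0.358689, -0.944375), (dx/dtau, dy/dtau) = (-1.406847, 0.565395); Gamma_xxx = 0.000000, Gamma_xxy = 0.000000, Gamma_xyy = 1.030756, Gamma_yxx = 0.000000, Gamma_yxy = -0.378600, Gamma_yyy = 0.000000; k3 = (-1.406847, 0.565395, -0.329503, -0.602295)
  k4: at (x, y) = (0.218631, -0.886921), (dx/dtau, dy/dtau) = (-1.440901, 0.504541); Gamma_xxx = 0.000000, Gamma_xxy = 0.000000, Gamma_xyy = 1.085412, Gamma_yxx = 0.000000, Gamma_yxy = -0.359535, Gamma_yyy = 0.000000; k4 = (-1.440901, 0.504541, -0.276304, -0.522759)
  Y <- Y + (h/6)(k1 + 2k2 + 2k3 + k4): x = 0.2181, y = -0.8876, dx/dtau = -1.4401, dy/dtau = 0.5048
step 2:
  k1: at (x, y) = (0.218140, -0.887572), (dx/dtau, dy/dtau) = (-1.440112, 0.504768); Gamma_xxx = 0.000000, Gamma_xxy = 0.000000, Gamma_xyy = 1.085604, Gamma_yxx = 0.000000, Gamma_yxy = -0.359472, Gamma_yyy = 0.000000; k1 = (-1.440112, 0.504768, -0.276602, -0.522616)
  k2: at (x, y) = (0.074128, -0.837095), (dx/dtau, dy/dtau) = (-1.467772, 0.452507); Gamma_xxx = 0.000000, Gamma_xxy = 0.000000, Gamma_xyy = 1.141804, Gamma_yxx = 0.000000, Gamma_yxy = -0.341778, Gamma_yyy = 0.000000; k2 = (-1.467772, 0.452507, -0.233798, -0.454003)
  k3: at (x, y) = (0.071362, -0.842322), (dx/dtau, dy/dtau) = (-1.463491, 0.459368); Gamma_xxx = 0.000000, Gamma_xxy = 0.000000, Gamma_xyy = 1.142883, Gamma_yxx = 0.000000, Gamma_yxy = -0.341456, Gamma_yyy = 0.000000; k3 = (-1.463491, 0.459368, -0.241170, -0.459108)
  k4: at (x, y) = (-0.074559, -0.795699), (dx/dtau, dy/dtau) = (-1.488346, 0.412947); Gamma_xxx = 0.000000, Gamma_xxy = 0.000000, Gamma_xyy = 1.199828, Gamma_yxx = 0.000000, Gamma_yxy = -0.325250, Gamma_yyy = 0.000000; k4 = (-1.488346, 0.412947, -0.204601, -0.399802)
  Y <- Y + (h/6)(k1 + 2k2 + 2k3 + k4): x = -0.0749, y = -0.7962, dx/dtau = -1.4878, dy/dtau = 0.4131

Answer: x = -0.0749, y = -0.7962, dx/dtau = -1.4878, dy/dtau = 0.4131


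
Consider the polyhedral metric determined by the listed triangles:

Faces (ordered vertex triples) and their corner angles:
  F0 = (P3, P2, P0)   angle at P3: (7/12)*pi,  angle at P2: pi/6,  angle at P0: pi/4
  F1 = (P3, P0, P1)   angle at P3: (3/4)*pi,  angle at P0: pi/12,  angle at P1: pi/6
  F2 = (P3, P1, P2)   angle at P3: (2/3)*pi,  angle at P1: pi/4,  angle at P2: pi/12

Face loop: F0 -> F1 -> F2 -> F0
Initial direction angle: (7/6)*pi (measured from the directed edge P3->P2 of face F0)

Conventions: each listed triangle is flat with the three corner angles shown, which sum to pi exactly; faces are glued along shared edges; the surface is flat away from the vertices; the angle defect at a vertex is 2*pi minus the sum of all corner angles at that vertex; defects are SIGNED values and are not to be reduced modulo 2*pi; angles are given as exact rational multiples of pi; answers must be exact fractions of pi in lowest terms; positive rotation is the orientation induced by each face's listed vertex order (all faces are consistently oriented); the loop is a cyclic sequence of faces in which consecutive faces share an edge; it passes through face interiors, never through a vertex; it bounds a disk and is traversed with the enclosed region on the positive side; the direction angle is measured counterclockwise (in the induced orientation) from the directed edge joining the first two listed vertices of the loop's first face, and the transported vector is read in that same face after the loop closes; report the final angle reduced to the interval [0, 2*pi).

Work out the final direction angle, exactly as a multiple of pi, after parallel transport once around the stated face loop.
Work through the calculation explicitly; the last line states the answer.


enclosed vertex P3: corner angles sum to 2*pi, defect = 2*pi - 2*pi = 0
holonomy = initial angle + sum of enclosed defects (mod 2*pi), positive in the induced orientation
final angle = (7/6)*pi + 0 = (7/6)*pi (mod 2*pi)

Answer: final direction angle = (7/6)*pi


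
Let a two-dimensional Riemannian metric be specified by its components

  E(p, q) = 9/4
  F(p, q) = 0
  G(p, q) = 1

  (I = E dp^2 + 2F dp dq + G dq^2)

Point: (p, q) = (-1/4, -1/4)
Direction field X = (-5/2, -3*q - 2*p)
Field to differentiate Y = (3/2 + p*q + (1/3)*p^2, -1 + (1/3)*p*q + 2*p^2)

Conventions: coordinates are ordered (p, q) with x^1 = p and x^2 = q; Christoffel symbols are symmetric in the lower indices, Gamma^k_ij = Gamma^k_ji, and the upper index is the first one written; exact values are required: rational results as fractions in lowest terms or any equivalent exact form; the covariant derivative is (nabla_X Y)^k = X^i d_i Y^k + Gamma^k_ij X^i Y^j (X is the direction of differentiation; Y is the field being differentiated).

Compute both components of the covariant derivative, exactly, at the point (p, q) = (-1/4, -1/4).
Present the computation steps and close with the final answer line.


E = 9/4, F = 0, G = 1 at the point
E_p = 0, E_q = 0, F_p = 0, F_q = 0, G_p = 0, G_q = 0
EG - F^2 = 9/4;  g^inv = (4/9) * [[1, 0], [0, 9/4]]
first-kind symbols [ij,l] = (1/2)(d_i g_jl + d_j g_il - d_l g_ij): [pp,p] = E_p/2 = 0, [pp,q] = F_p - E_q/2 = 0, [pq,p] = E_q/2 = 0, [pq,q] = G_p/2 = 0, [qq,p] = F_q - G_p/2 = 0, [qq,q] = G_q/2 = 0
Gamma^p_ij = (G*[ij,p] - F*[ij,q])/(EG - F^2), Gamma^q_ij = (E*[ij,q] - F*[ij,p])/(EG - F^2)
Gamma_ppp = 0, Gamma_ppq = 0, Gamma_pqq = 0, Gamma_qpp = 0, Gamma_qpq = 0, Gamma_qqq = 0
X = (-5/2, 5/4), Y = (19/12, -41/48) at the point

Answer: (nabla_X Y)^p = 35/48, (nabla_X Y)^q = 125/48


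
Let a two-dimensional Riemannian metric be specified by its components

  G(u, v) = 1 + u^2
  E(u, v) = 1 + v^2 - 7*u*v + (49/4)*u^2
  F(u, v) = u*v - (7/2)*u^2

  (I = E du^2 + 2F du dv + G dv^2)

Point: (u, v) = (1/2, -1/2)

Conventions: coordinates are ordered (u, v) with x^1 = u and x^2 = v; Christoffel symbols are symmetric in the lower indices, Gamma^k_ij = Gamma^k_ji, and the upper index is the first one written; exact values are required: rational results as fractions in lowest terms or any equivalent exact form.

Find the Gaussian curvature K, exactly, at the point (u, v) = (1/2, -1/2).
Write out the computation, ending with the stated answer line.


E = 97/16, F = -9/8, G = 5/4, EG - F^2 = 101/16 at the point
E_u = 63/4, E_v = -9/2, F_u = -4, F_v = 1/2, G_u = 1, G_v = 0
E_vv = 2, F_uv = 1, G_uu = 2
Brioschi: K = (det M1 - det M2) / (EG - F^2)^2 with the standard first/second-derivative matrices M1, M2.
M1 = [[-E_vv/2 + F_uv - G_uu/2, E_u/2, F_u - E_v/2], [F_v - G_u/2, E, F], [G_v/2, F, G]] = [[-1, 63/8, -7/4], [0, 97/16, -9/8], [0, -9/8, 5/4]]; det M1 = -101/16
M2 = [[0, E_v/2, G_u/2], [E_v/2, E, F], [G_u/2, F, G]] = [[0, -9/4, 1/2], [-9/4, 97/16, -9/8], [1/2, -9/8, 5/4]]; det M2 = -85/16
det M1 - det M2 = -1; K = -1 / (101/16)^2 = -256/10201

Answer: K = -256/10201


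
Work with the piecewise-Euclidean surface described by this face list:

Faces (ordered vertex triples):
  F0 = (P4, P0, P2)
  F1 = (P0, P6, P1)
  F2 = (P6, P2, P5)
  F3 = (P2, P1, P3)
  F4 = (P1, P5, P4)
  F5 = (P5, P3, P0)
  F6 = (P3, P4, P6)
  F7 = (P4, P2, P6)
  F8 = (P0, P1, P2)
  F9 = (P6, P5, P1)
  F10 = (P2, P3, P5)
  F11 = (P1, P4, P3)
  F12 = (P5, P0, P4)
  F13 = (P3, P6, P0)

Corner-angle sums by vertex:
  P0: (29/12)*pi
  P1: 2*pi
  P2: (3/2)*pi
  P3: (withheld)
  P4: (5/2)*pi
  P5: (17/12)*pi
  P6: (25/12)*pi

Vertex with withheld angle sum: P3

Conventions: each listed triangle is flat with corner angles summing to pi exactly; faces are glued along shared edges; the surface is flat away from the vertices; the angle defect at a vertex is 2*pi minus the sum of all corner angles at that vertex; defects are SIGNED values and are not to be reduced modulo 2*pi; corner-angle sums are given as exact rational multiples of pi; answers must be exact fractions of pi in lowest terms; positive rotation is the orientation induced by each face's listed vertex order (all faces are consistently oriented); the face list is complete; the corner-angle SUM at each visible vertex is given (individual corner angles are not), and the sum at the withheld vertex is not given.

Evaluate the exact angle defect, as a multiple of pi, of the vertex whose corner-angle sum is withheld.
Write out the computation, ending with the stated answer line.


V = 7, E = 21, F = 14; chi = V - E + F = 0
Gauss-Bonnet: total defect = 2*pi*chi = 0; visible defects sum to pi/12

Answer: defect(P3) = -pi/12


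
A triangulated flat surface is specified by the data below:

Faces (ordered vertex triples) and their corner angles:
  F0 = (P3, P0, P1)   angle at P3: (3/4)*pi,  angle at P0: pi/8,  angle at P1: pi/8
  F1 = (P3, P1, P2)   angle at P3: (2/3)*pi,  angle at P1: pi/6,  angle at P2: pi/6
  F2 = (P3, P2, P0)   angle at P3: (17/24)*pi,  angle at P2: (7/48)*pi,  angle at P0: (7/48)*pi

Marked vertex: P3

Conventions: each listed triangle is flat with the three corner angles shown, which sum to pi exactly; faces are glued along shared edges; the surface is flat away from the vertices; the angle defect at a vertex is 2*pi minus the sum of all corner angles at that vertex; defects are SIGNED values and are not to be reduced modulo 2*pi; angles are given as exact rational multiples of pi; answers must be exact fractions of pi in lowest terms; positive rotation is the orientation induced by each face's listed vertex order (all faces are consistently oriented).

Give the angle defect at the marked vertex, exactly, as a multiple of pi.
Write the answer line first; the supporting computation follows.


Answer: defect(P3) = -pi/8

Sum of corner angles at P3: (17/8)*pi
defect = 2*pi - (17/8)*pi


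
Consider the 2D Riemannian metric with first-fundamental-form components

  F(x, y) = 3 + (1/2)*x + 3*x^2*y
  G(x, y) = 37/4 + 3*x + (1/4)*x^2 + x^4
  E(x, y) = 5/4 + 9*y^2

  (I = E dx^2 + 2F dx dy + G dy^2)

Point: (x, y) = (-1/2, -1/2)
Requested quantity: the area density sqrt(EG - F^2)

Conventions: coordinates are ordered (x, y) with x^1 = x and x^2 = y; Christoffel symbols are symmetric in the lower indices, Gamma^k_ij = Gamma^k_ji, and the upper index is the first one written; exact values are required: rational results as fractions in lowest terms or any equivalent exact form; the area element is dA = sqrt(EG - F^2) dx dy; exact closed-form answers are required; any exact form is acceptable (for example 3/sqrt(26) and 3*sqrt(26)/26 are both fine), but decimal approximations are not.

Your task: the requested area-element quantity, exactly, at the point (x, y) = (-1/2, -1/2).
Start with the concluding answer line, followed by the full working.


Answer: sqrt(EG - F^2) = sqrt(1403)/8

E = 7/2, F = 19/8, G = 63/8; EG - F^2 = 1403/64


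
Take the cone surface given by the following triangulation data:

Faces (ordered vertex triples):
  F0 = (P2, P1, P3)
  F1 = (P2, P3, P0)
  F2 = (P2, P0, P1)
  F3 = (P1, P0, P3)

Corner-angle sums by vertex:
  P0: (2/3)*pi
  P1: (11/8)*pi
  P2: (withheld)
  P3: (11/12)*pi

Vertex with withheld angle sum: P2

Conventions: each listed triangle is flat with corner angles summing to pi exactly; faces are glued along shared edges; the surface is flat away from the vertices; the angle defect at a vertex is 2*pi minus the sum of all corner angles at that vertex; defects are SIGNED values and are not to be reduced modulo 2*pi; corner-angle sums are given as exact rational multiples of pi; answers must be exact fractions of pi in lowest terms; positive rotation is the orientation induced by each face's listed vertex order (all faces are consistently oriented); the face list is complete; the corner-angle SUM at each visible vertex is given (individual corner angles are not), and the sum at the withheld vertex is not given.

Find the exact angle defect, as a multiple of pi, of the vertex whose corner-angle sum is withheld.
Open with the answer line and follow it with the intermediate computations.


Answer: defect(P2) = (23/24)*pi

V = 4, E = 6, F = 4; chi = V - E + F = 2
Gauss-Bonnet: total defect = 2*pi*chi = 4*pi; visible defects sum to (73/24)*pi


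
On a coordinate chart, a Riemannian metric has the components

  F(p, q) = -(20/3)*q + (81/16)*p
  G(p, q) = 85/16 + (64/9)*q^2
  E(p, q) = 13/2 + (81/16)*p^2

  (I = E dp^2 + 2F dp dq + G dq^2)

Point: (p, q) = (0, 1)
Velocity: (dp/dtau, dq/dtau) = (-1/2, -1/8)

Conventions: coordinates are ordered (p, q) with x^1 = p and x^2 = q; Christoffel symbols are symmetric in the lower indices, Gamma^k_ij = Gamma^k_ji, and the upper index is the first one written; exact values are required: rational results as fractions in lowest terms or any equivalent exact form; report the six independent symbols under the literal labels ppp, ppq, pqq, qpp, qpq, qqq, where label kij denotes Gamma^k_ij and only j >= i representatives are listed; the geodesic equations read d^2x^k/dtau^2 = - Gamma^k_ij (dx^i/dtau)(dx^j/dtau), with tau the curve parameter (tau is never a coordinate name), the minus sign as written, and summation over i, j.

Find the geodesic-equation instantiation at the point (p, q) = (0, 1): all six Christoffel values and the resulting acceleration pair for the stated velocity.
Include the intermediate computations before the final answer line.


E = 13/2, F = -20/3, G = 1789/144 at the point
E_p = 0, E_q = 0, F_p = 81/16, F_q = -20/3, G_p = 0, G_q = 128/9
EG - F^2 = 10457/288;  g^inv = (288/10457) * [[1789/144, 20/3], [20/3, 13/2]]
first-kind symbols [ij,l] = (1/2)(d_i g_jl + d_j g_il - d_l g_ij): [pp,p] = E_p/2 = 0, [pp,q] = F_p - E_q/2 = 81/16, [pq,p] = E_q/2 = 0, [pq,q] = G_p/2 = 0, [qq,p] = F_q - G_p/2 = -20/3, [qq,q] = G_q/2 = 64/9
Gamma^p_ij = (G*[ij,p] - F*[ij,q])/(EG - F^2), Gamma^q_ij = (E*[ij,q] - F*[ij,p])/(EG - F^2)
Gamma_ppp = 9720/10457, Gamma_ppq = 0, Gamma_pqq = -10200/10457, Gamma_qpp = 9477/10457, Gamma_qpq = 0, Gamma_qqq = 512/10457
d^2p/dtau^2 = -(Gamma_ppp*(-1/2)^2 + 2*Gamma_ppq*(-1/2)*(-1/8) + Gamma_pqq*(-1/8)^2) = -18165/83656
d^2q/dtau^2 = -(Gamma_qpp*(-1/2)^2 + 2*Gamma_qpq*(-1/2)*(-1/8) + Gamma_qqq*(-1/8)^2) = -9509/41828

Answer: Gamma_ppp = 9720/10457, Gamma_ppq = 0, Gamma_pqq = -10200/10457, Gamma_qpp = 9477/10457, Gamma_qpq = 0, Gamma_qqq = 512/10457; accelerations (d^2p/dtau^2, d^2q/dtau^2) = (-18165/83656, -9509/41828)


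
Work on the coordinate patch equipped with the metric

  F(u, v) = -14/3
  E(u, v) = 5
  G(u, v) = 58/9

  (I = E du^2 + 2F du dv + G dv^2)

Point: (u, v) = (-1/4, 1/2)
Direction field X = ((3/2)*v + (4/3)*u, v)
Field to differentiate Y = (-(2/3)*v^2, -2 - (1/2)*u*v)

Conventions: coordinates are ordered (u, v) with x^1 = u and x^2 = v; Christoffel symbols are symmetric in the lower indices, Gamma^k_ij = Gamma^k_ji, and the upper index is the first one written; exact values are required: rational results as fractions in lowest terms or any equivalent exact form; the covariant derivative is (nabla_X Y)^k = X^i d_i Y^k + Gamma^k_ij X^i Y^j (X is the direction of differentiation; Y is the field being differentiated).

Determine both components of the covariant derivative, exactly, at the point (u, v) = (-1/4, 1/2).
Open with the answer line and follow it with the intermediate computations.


Answer: (nabla_X Y)^u = -1/3, (nabla_X Y)^v = -1/24

E = 5, F = -14/3, G = 58/9 at the point
E_u = 0, E_v = 0, F_u = 0, F_v = 0, G_u = 0, G_v = 0
EG - F^2 = 94/9;  g^inv = (9/94) * [[58/9, 14/3], [14/3, 5]]
first-kind symbols [ij,l] = (1/2)(d_i g_jl + d_j g_il - d_l g_ij): [uu,u] = E_u/2 = 0, [uu,v] = F_u - E_v/2 = 0, [uv,u] = E_v/2 = 0, [uv,v] = G_u/2 = 0, [vv,u] = F_v - G_u/2 = 0, [vv,v] = G_v/2 = 0
Gamma^u_ij = (G*[ij,u] - F*[ij,v])/(EG - F^2), Gamma^v_ij = (E*[ij,v] - F*[ij,u])/(EG - F^2)
Gamma_uuu = 0, Gamma_uuv = 0, Gamma_uvv = 0, Gamma_vuu = 0, Gamma_vuv = 0, Gamma_vvv = 0
X = (5/12, 1/2), Y = (-1/6, -31/16) at the point


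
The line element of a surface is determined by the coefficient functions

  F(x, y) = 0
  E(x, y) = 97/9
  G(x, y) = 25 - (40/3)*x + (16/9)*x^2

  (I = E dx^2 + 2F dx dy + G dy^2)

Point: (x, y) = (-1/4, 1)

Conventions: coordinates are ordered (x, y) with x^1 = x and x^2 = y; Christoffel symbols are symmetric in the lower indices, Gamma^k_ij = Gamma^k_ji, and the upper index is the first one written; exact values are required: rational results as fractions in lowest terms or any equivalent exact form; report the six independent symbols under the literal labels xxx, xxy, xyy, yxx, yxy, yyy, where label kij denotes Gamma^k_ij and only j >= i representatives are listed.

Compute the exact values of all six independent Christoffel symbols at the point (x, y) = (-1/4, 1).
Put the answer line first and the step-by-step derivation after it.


Answer: Gamma_xxx = 0, Gamma_xxy = 0, Gamma_xyy = 64/97, Gamma_yxx = 0, Gamma_yxy = -1/4, Gamma_yyy = 0

E = 97/9, F = 0, G = 256/9 at the point
E_x = 0, E_y = 0, F_x = 0, F_y = 0, G_x = -128/9, G_y = 0
EG - F^2 = 24832/81;  g^inv = (81/24832) * [[256/9, 0], [0, 97/9]]
first-kind symbols [ij,l] = (1/2)(d_i g_jl + d_j g_il - d_l g_ij): [xx,x] = E_x/2 = 0, [xx,y] = F_x - E_y/2 = 0, [xy,x] = E_y/2 = 0, [xy,y] = G_x/2 = -64/9, [yy,x] = F_y - G_x/2 = 64/9, [yy,y] = G_y/2 = 0
Gamma^x_ij = (G*[ij,x] - F*[ij,y])/(EG - F^2), Gamma^y_ij = (E*[ij,y] - F*[ij,x])/(EG - F^2)


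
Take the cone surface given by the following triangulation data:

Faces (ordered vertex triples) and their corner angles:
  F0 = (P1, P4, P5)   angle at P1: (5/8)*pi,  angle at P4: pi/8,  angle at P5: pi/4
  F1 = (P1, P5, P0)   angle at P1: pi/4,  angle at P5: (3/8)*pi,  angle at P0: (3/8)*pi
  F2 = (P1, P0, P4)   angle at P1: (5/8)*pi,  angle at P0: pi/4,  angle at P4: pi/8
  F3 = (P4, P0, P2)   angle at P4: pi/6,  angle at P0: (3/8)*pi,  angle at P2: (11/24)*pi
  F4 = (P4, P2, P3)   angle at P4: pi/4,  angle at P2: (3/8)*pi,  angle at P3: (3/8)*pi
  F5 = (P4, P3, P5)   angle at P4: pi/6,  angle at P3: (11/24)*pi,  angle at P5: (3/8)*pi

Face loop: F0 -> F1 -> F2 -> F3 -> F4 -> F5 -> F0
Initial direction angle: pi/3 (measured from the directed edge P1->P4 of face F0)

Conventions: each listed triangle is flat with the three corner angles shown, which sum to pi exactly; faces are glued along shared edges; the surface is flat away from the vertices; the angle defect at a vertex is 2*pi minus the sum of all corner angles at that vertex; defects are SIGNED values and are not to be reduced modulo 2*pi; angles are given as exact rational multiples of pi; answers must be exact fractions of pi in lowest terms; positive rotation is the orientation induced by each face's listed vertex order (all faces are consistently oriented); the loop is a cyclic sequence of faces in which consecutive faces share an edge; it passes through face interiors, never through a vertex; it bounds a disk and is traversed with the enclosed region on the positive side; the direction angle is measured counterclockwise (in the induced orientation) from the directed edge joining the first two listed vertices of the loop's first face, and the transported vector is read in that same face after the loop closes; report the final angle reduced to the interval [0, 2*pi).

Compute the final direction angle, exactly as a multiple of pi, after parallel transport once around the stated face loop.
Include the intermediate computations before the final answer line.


enclosed vertex P1: corner angles sum to (3/2)*pi, defect = 2*pi - (3/2)*pi = pi/2
enclosed vertex P4: corner angles sum to (5/6)*pi, defect = 2*pi - (5/6)*pi = (7/6)*pi
final direction = starting direction + enclosed defect total, reduced mod 2*pi (induced orientation)
final angle = pi/3 + (5/3)*pi = 0 (mod 2*pi)

Answer: final direction angle = 0
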